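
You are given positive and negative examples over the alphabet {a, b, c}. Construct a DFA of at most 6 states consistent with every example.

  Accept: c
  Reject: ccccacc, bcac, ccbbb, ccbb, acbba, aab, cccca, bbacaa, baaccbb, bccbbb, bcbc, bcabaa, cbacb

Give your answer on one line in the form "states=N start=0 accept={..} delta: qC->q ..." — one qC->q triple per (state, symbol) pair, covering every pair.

State merging on the prefix tree: take the shortest (then alphabetical) example prefix whose next move is undefined and point that move at state 0, else 1, else 2, ...; a target is out if some Accept/Reject pair would then sit in one state with the same input left (inseparable). If every existing state is out, open a new one.
a: 0a undefined. 0a->0: ok.
b: 0b undefined. 0b->0: ok.
c: 0c undefined. 0c->0: no, c/ccccacc meet in 0. Open state 1: 0c->1.
cb: 1b undefined. 1b->0: no, c/bcbc meet in 1. 1b->1: ok.
cc: 1c undefined. 1c->0: ok.
bca: 1a undefined. 1a->0: no, c/bcac meet in 1. 1a->1: no, c/acbba meet in 1. Open state 2: 1a->2.
bcab: 2b undefined. 2b->0: ok.
bcac: 2c undefined. 2c->0: ok.
bbacaa: 2a undefined. 2a->0: ok.
All examples now run through 3 states with every (state, symbol) defined. Accept strings end in {1}, Reject strings end in {0,2}; accept={1}.

states=3 start=0 accept={1} delta: 0a->0 0b->0 0c->1 1a->2 1b->1 1c->0 2a->0 2b->0 2c->0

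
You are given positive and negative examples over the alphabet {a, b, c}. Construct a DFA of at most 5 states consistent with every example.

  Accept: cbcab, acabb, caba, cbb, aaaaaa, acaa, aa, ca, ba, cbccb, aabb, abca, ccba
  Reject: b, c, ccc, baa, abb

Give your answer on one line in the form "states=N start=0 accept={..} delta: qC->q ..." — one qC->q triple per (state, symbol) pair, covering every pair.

states=4 start=0 accept={0,3} delta: 0a->1 0b->1 0c->2 1a->0 1b->0 1c->2 2a->3 2b->1 2c->3 3a->0 3b->3 3c->1

Grow the machine one transition at a time. Run the examples from 0; the earliest place one falls off (shortest prefix, ties alphabetical) gets sent to the lowest-numbered state that keeps every Accept/Reject pair distinguishable — a pair clashes when both reach the same state with identical unread suffix — and to a fresh state only if none does.
a: 0a undefined. 0a->0: no, aabb/abb meet in 0 with "bb" left. Open state 1: 0a->1.
b: 0b undefined. 0b->0: no, aa/baa meet in 1 with "a" left. 0b->1: ok.
c: 0c undefined. 0c->0: no, ca/b meet in 1. 0c->1: no, cbb/abb meet in 1 with "bb" left. Open state 2: 0c->2.
aa: 1a undefined. 1a->0: ok.
ab: 1b undefined. 1b->0: ok.
ac: 1c undefined. 1c->0: no, acabb/b meet in 1. 1c->1: no, acaa/b meet in 1. 1c->2: ok.
ca: 2a undefined. 2a->0: no, acaa/b meet in 1. 2a->1: no, acabb/b meet in 1. 2a->2: no, acaa/c meet in 2. Open state 3: 2a->3.
cb: 2b undefined. 2b->0: no, cbb/b meet in 1. 2b->1: ok.
cc: 2c undefined. 2c->0: no, cbccb/b meet in 1. 2c->1: no, ccba/b meet in 1. 2c->2: no, cbccb/b meet in 1. 2c->3: ok.
cab: 3b undefined. 3b->0: no, acabb/b meet in 1. 3b->1: no, cbcab/b meet in 1. 3b->2: no, cbcab/c meet in 2. 3b->3: ok.
ccc: 3c undefined. 3c->0: no, cbb/ccc meet in 0. 3c->1: ok.
acaa: 3a undefined. 3a->0: ok.
All examples now run through 4 states with every (state, symbol) defined. Accept strings end in {0,3}, Reject strings end in {1,2}; accept={0,3}.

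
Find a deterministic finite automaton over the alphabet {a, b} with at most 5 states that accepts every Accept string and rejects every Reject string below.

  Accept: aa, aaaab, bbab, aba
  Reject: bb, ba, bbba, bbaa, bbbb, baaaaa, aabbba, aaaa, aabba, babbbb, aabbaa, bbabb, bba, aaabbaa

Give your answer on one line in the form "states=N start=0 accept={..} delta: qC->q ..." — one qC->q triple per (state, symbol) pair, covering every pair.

states=4 start=0 accept={1,2} delta: 0a->1 0b->2 1a->2 1b->0 2a->3 2b->3 3a->3 3b->2

Grow the machine one transition at a time. Run the examples from 0; the earliest place one falls off (shortest prefix, ties alphabetical) gets sent to the lowest-numbered state that keeps every Accept/Reject pair distinguishable — a pair clashes when both reach the same state with identical unread suffix — and to a fresh state only if none does.
a: 0a undefined. 0a->0: no, aa/aaaa meet in 0. Open state 1: 0a->1.
b: 0b undefined. 0b->0: no, aa/bbaa meet in 1 with "a" left. 0b->1: no, aa/ba meet in 1 with "a" left. Open state 2: 0b->2.
aa: 1a undefined. 1a->0: no, aa/aaaa meet in 0. 1a->1: no, aa/aaaa meet in 1. 1a->2: ok.
ab: 1b undefined. 1b->0: ok.
ba: 2a undefined. 2a->0: no, aaaab/ba meet in 0. 2a->1: no, aa/aaaa meet in 2. 2a->2: no, aa/ba meet in 2. Open state 3: 2a->3.
bb: 2b undefined. 2b->0: no, aa/bbaa meet in 2. 2b->1: no, aa/bbbb meet in 2. 2b->2: no, aa/bb meet in 2. 2b->3: ok.
baa: 3a undefined. 3a->0: no, aba/bbaa meet in 1. 3a->1: no, aa/bbaa meet in 2. 3a->2: no, aa/aaaa meet in 2. 3a->3: ok.
bab: 3b undefined. 3b->0: no, aa/bbbb meet in 2. 3b->1: no, aa/bbba meet in 2. 3b->2: ok.
All examples now run through 4 states with every (state, symbol) defined. Accept strings end in {1,2}, Reject strings end in {3}; accept={1,2}.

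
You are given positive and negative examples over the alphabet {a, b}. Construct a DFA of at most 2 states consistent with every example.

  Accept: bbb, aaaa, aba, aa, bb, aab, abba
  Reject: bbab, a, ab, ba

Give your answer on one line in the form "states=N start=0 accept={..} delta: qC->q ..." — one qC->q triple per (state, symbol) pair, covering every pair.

states=2 start=0 accept={0} delta: 0a->1 0b->0 1a->0 1b->1

State merging on the prefix tree: take the shortest (then alphabetical) example prefix whose next move is undefined and point that move at state 0, else 1, else 2, ...; a target is out if some Accept/Reject pair would then sit in one state with the same input left (inseparable). If every existing state is out, open a new one.
a: 0a undefined. 0a->0: no, aaaa/a meet in 0. Open state 1: 0a->1.
b: 0b undefined. 0b->0: ok.
aa: 1a undefined. 1a->0: ok.
ab: 1b undefined. 1b->0: no, bbb/bbab meet in 0. 1b->1: ok.
All examples now run through 2 states with every (state, symbol) defined. Accept strings end in {0}, Reject strings end in {1}; accept={0}.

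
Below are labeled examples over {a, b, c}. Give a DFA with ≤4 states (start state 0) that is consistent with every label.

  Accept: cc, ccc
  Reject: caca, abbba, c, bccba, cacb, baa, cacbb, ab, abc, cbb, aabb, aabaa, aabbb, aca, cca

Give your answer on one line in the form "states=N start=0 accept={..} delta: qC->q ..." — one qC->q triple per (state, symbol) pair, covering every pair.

states=3 start=0 accept={2} delta: 0a->0 0b->0 0c->1 1a->0 1b->0 1c->2 2a->0 2b->0 2c->2

Grow the machine one transition at a time. Run the examples from 0; the earliest place one falls off (shortest prefix, ties alphabetical) gets sent to the lowest-numbered state that keeps every Accept/Reject pair distinguishable — a pair clashes when both reach the same state with identical unread suffix — and to a fresh state only if none does.
a: 0a undefined. 0a->0: ok.
b: 0b undefined. 0b->0: ok.
c: 0c undefined. 0c->0: no, cc/caca meet in 0. Open state 1: 0c->1.
ca: 1a undefined. 1a->0: ok.
cb: 1b undefined. 1b->0: ok.
cc: 1c undefined. 1c->0: no, cc/caca meet in 0. 1c->1: no, cc/c meet in 1. Open state 2: 1c->2.
cca: 2a undefined. 2a->0: ok.
ccc: 2c undefined. 2c->0: no, ccc/caca meet in 0. 2c->1: no, ccc/c meet in 1. 2c->2: ok.
bccb: 2b undefined. 2b->0: ok.
All examples now run through 3 states with every (state, symbol) defined. Accept strings end in {2}, Reject strings end in {0,1}; accept={2}.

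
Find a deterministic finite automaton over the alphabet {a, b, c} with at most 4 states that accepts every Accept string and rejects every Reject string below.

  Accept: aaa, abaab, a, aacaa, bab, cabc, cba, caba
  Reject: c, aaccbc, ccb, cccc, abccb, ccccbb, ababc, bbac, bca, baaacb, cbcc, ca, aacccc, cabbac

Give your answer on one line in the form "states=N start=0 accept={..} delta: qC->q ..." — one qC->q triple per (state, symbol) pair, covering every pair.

Fold the examples into a partial DFA from state 0: repeatedly fix the first undefined (state, symbol) met by the shortest-then-alphabetical prefix, trying targets in increasing order and rejecting any under which an Accept and a Reject string meet in one state with the same remainder; add a state when all current targets are rejected. Accepting states are where Accept strings end.
a: 0a undefined. 0a->0: ok.
b: 0b undefined. 0b->0: ok.
c: 0c undefined. 0c->0: no, aaa/c meet in 0. Open state 1: 0c->1.
ca: 1a undefined. 1a->0: no, aaa/bca meet in 0. 1a->1: no, aacaa/c meet in 1. Open state 2: 1a->2.
cb: 1b undefined. 1b->0: no, aaa/baaacb meet in 0. 1b->1: no, cba/bca meet in 2. 1b->2: ok.
cc: 1c undefined. 1c->0: no, aaa/ccb meet in 0. 1c->1: ok.
cab: 2b undefined. 2b->0: no, aaa/ccccbb meet in 0. 2b->1: no, cabc/c meet in 1. 2b->2: no, cabc/aaccbc meet in 2 with "c" left. Open state 3: 2b->3.
cba: 2a undefined. 2a->0: ok.
cbc: 2c undefined. 2c->0: no, aaa/aaccbc meet in 0. 2c->1: ok.
caba: 3a undefined. 3a->0: ok.
cabb: 3b undefined. 3b->0: ok.
cabc: 3c undefined. 3c->0: ok.
All examples now run through 4 states with every (state, symbol) defined. Accept strings end in {0}, Reject strings end in {1,2,3}; accept={0}.

states=4 start=0 accept={0} delta: 0a->0 0b->0 0c->1 1a->2 1b->2 1c->1 2a->0 2b->3 2c->1 3a->0 3b->0 3c->0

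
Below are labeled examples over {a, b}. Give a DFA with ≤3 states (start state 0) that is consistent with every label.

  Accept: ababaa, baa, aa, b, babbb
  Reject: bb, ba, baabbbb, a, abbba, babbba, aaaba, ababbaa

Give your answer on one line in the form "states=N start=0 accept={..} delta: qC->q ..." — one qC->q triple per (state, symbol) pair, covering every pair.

State merging on the prefix tree: take the shortest (then alphabetical) example prefix whose next move is undefined and point that move at state 0, else 1, else 2, ...; a target is out if some Accept/Reject pair would then sit in one state with the same input left (inseparable). If every existing state is out, open a new one.
a: 0a undefined. 0a->0: no, aa/a meet in 0. Open state 1: 0a->1.
b: 0b undefined. 0b->0: no, b/bb meet in 0. 0b->1: no, aa/ba meet in 1 with "a" left. Open state 2: 0b->2.
aa: 1a undefined. 1a->0: ok.
ab: 1b undefined. 1b->0: no, baa/ababbaa meet in 2 with "aa" left. 1b->1: no, aa/abbba meet in 0. 1b->2: ok.
ba: 2a undefined. 2a->0: no, ababaa/a meet in 1. 2a->1: ok.
bb: 2b undefined. 2b->0: no, ababaa/bb meet in 0. 2b->1: ok.
All examples now run through 3 states with every (state, symbol) defined. Accept strings end in {0,2}, Reject strings end in {1}; accept={0,2}.

states=3 start=0 accept={0,2} delta: 0a->1 0b->2 1a->0 1b->2 2a->1 2b->1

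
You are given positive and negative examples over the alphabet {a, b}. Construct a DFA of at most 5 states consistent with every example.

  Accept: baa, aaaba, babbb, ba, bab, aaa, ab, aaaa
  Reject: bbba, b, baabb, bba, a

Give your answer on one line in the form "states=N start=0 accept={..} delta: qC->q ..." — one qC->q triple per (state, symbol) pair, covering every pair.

State merging on the prefix tree: take the shortest (then alphabetical) example prefix whose next move is undefined and point that move at state 0, else 1, else 2, ...; a target is out if some Accept/Reject pair would then sit in one state with the same input left (inseparable). If every existing state is out, open a new one.
a: 0a undefined. 0a->0: no, aaa/a meet in 0. Open state 1: 0a->1.
b: 0b undefined. 0b->0: no, ba/bbba meet in 1. 0b->1: ok.
aa: 1a undefined. 1a->0: no, baa/b meet in 1. 1a->1: no, baa/b meet in 1. Open state 2: 1a->2.
ab: 1b undefined. 1b->0: no, ba/bbba meet in 2. 1b->1: no, ba/bbba meet in 2. 1b->2: no, baa/bba meet in 2 with "a" left. Open state 3: 1b->3.
aaa: 2a undefined. 2a->0: no, ab/baabb meet in 3. 2a->1: no, baa/b meet in 1. 2a->2: ok.
bab: 2b undefined. 2b->0: no, aaaba/b meet in 1. 2b->1: no, bab/b meet in 1. 2b->2: no, baa/baabb meet in 2. 2b->3: no, aaaba/bba meet in 3 with "a" left. Open state 4: 2b->4.
bba: 3a undefined. 3a->0: ok.
bbb: 3b undefined. 3b->0: ok.
babb: 4b undefined. 4b->0: no, babbb/bbba meet in 1. 4b->1: ok.
aaaba: 4a undefined. 4a->0: no, aaaba/bba meet in 0. 4a->1: no, aaaba/bbba meet in 1. 4a->2: ok.
All examples now run through 5 states with every (state, symbol) defined. Accept strings end in {2,3,4}, Reject strings end in {0,1}; accept={2,3,4}.

states=5 start=0 accept={2,3,4} delta: 0a->1 0b->1 1a->2 1b->3 2a->2 2b->4 3a->0 3b->0 4a->2 4b->1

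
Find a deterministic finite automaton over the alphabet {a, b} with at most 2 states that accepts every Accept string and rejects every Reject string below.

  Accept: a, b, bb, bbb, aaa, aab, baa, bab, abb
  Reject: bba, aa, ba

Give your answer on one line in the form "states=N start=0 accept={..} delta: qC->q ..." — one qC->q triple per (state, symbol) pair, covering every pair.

states=2 start=0 accept={1} delta: 0a->1 0b->1 1a->0 1b->1

Grow the machine one transition at a time. Run the examples from 0; the earliest place one falls off (shortest prefix, ties alphabetical) gets sent to the lowest-numbered state that keeps every Accept/Reject pair distinguishable — a pair clashes when both reach the same state with identical unread suffix — and to a fresh state only if none does.
a: 0a undefined. 0a->0: no, a/aa meet in 0. Open state 1: 0a->1.
b: 0b undefined. 0b->0: no, a/bba meet in 1. 0b->1: ok.
aa: 1a undefined. 1a->0: ok.
ab: 1b undefined. 1b->0: no, a/bba meet in 1. 1b->1: ok.
All examples now run through 2 states with every (state, symbol) defined. Accept strings end in {1}, Reject strings end in {0}; accept={1}.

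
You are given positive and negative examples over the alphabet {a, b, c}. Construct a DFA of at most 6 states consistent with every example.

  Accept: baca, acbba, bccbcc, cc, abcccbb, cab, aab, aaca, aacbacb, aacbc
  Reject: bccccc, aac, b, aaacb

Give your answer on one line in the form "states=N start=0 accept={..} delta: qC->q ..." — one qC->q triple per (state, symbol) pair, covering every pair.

Grow the machine one transition at a time. Run the examples from 0; the earliest place one falls off (shortest prefix, ties alphabetical) gets sent to the lowest-numbered state that keeps every Accept/Reject pair distinguishable — a pair clashes when both reach the same state with identical unread suffix — and to a fresh state only if none does.
a: 0a undefined. 0a->0: no, aab/b meet in 0 with "b" left. Open state 1: 0a->1.
b: 0b undefined. 0b->0: ok.
c: 0c undefined. 0c->0: no, bccbcc/bccccc meet in 0. 0c->1: ok.
aa: 1a undefined. 1a->0: no, cab/b meet in 0. 1a->1: no, cc/aac meet in 1 with "c" left. Open state 2: 1a->2.
ab: 1b undefined. 1b->0: ok.
ac: 1c undefined. 1c->0: no, baca/bccccc meet in 1. 1c->1: no, acbba/bccccc meet in 1. 1c->2: ok.
aaa: 2a undefined. 2a->0: no, baca/b meet in 0. 2a->1: no, cab/aaacb meet in 2 with "b" left. 2a->2: ok.
aab: 2b undefined. 2b->0: no, cab/b meet in 0. 2b->1: no, bccbcc/aac meet in 2 with "c" left. 2b->2: ok.
aac: 2c undefined. 2c->0: no, baca/bccccc meet in 2. 2c->1: no, abcccbb/b meet in 0. 2c->2: no, baca/bccccc meet in 2. Open state 3: 2c->3.
aaca: 3a undefined. 3a->0: no, aaca/b meet in 0. 3a->1: ok.
aacb: 3b undefined. 3b->0: no, abcccbb/b meet in 0. 3b->1: no, abcccbb/b meet in 0. 3b->2: no, baca/aaacb meet in 2. 3b->3: no, abcccbb/aac meet in 3. Open state 4: 3b->4.
aacba: 4a undefined. 4a->0: no, aacbacb/b meet in 0. 4a->1: ok.
aacbc: 4c undefined. 4c->0: no, aacbc/b meet in 0. 4c->1: ok.
bcccc: 3c undefined. 3c->0: no, bccbcc/b meet in 0. 3c->1: no, baca/bccccc meet in 2. 3c->2: ok.
abcccbb: 4b undefined. 4b->0: no, abcccbb/b meet in 0. 4b->1: ok.
All examples now run through 5 states with every (state, symbol) defined. Accept strings end in {1,2}, Reject strings end in {0,3,4}; accept={1,2}.

states=5 start=0 accept={1,2} delta: 0a->1 0b->0 0c->1 1a->2 1b->0 1c->2 2a->2 2b->2 2c->3 3a->1 3b->4 3c->2 4a->1 4b->1 4c->1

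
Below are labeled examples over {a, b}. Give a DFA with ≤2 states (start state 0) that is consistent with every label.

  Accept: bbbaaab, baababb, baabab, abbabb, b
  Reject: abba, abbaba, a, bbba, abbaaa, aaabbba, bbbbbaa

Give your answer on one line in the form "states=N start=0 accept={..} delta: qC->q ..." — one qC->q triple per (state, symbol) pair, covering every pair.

State merging on the prefix tree: take the shortest (then alphabetical) example prefix whose next move is undefined and point that move at state 0, else 1, else 2, ...; a target is out if some Accept/Reject pair would then sit in one state with the same input left (inseparable). If every existing state is out, open a new one.
a: 0a undefined. 0a->0: ok.
b: 0b undefined. 0b->0: no, bbbaaab/abba meet in 0. Open state 1: 0b->1.
ba: 1a undefined. 1a->0: ok.
bb: 1b undefined. 1b->0: no, baababb/abba meet in 0. 1b->1: ok.
All examples now run through 2 states with every (state, symbol) defined. Accept strings end in {1}, Reject strings end in {0}; accept={1}.

states=2 start=0 accept={1} delta: 0a->0 0b->1 1a->0 1b->1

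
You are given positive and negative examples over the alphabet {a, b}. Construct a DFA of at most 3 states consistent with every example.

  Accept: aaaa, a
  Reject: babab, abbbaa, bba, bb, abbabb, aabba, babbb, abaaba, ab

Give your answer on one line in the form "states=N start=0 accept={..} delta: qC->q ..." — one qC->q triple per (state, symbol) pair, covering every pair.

Grow the machine one transition at a time. Run the examples from 0; the earliest place one falls off (shortest prefix, ties alphabetical) gets sent to the lowest-numbered state that keeps every Accept/Reject pair distinguishable — a pair clashes when both reach the same state with identical unread suffix — and to a fresh state only if none does.
a: 0a undefined. 0a->0: ok.
b: 0b undefined. 0b->0: no, aaaa/babab meet in 0. Open state 1: 0b->1.
ba: 1a undefined. 1a->0: no, aaaa/abaaba meet in 0. 1a->1: ok.
bb: 1b undefined. 1b->0: no, aaaa/bba meet in 0. 1b->1: ok.
All examples now run through 2 states with every (state, symbol) defined. Accept strings end in {0}, Reject strings end in {1}; accept={0}.

states=2 start=0 accept={0} delta: 0a->0 0b->1 1a->1 1b->1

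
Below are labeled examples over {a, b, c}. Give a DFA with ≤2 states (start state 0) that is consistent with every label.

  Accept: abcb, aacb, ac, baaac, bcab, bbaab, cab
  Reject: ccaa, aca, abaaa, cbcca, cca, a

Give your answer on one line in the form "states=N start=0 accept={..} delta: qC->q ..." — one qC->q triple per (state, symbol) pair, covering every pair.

states=2 start=0 accept={1} delta: 0a->0 0b->1 0c->1 1a->0 1b->1 1c->0

Grow the machine one transition at a time. Run the examples from 0; the earliest place one falls off (shortest prefix, ties alphabetical) gets sent to the lowest-numbered state that keeps every Accept/Reject pair distinguishable — a pair clashes when both reach the same state with identical unread suffix — and to a fresh state only if none does.
a: 0a undefined. 0a->0: ok.
b: 0b undefined. 0b->0: no, bbaab/abaaa meet in 0. Open state 1: 0b->1.
c: 0c undefined. 0c->0: no, ac/ccaa meet in 0. 0c->1: ok.
ba: 1a undefined. 1a->0: ok.
bb: 1b undefined. 1b->0: no, aacb/aca meet in 0. 1b->1: ok.
bc: 1c undefined. 1c->0: ok.
All examples now run through 2 states with every (state, symbol) defined. Accept strings end in {1}, Reject strings end in {0}; accept={1}.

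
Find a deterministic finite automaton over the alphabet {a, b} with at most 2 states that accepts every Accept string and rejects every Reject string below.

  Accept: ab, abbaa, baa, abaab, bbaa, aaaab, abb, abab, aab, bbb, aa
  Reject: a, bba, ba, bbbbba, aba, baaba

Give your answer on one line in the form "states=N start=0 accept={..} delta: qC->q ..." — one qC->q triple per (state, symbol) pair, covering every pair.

states=2 start=0 accept={0} delta: 0a->1 0b->0 1a->0 1b->0

State merging on the prefix tree: take the shortest (then alphabetical) example prefix whose next move is undefined and point that move at state 0, else 1, else 2, ...; a target is out if some Accept/Reject pair would then sit in one state with the same input left (inseparable). If every existing state is out, open a new one.
a: 0a undefined. 0a->0: no, aa/a meet in 0. Open state 1: 0a->1.
b: 0b undefined. 0b->0: ok.
aa: 1a undefined. 1a->0: ok.
ab: 1b undefined. 1b->0: ok.
All examples now run through 2 states with every (state, symbol) defined. Accept strings end in {0}, Reject strings end in {1}; accept={0}.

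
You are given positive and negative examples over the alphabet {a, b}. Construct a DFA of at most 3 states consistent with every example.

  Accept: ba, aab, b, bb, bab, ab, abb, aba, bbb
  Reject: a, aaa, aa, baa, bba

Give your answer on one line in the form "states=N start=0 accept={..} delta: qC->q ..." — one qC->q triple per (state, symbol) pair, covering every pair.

states=3 start=0 accept={1,2} delta: 0a->0 0b->1 1a->2 1b->2 2a->0 2b->1

Fold the examples into a partial DFA from state 0: repeatedly fix the first undefined (state, symbol) met by the shortest-then-alphabetical prefix, trying targets in increasing order and rejecting any under which an Accept and a Reject string meet in one state with the same remainder; add a state when all current targets are rejected. Accepting states are where Accept strings end.
a: 0a undefined. 0a->0: ok.
b: 0b undefined. 0b->0: no, ba/a meet in 0. Open state 1: 0b->1.
ba: 1a undefined. 1a->0: no, ba/a meet in 0. 1a->1: no, ba/baa meet in 1. Open state 2: 1a->2.
bb: 1b undefined. 1b->0: no, bb/a meet in 0. 1b->1: no, ba/bba meet in 2. 1b->2: ok.
baa: 2a undefined. 2a->0: ok.
bab: 2b undefined. 2b->0: no, bab/a meet in 0. 2b->1: ok.
All examples now run through 3 states with every (state, symbol) defined. Accept strings end in {1,2}, Reject strings end in {0}; accept={1,2}.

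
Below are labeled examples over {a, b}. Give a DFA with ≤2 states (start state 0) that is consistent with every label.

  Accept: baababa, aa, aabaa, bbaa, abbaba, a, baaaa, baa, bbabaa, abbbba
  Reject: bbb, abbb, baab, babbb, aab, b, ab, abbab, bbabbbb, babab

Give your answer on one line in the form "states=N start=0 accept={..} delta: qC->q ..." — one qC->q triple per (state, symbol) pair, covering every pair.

states=2 start=0 accept={0} delta: 0a->0 0b->1 1a->0 1b->1

State merging on the prefix tree: take the shortest (then alphabetical) example prefix whose next move is undefined and point that move at state 0, else 1, else 2, ...; a target is out if some Accept/Reject pair would then sit in one state with the same input left (inseparable). If every existing state is out, open a new one.
a: 0a undefined. 0a->0: ok.
b: 0b undefined. 0b->0: no, baababa/bbb meet in 0. Open state 1: 0b->1.
ba: 1a undefined. 1a->0: ok.
bb: 1b undefined. 1b->0: no, baababa/bbabbbb meet in 0. 1b->1: ok.
All examples now run through 2 states with every (state, symbol) defined. Accept strings end in {0}, Reject strings end in {1}; accept={0}.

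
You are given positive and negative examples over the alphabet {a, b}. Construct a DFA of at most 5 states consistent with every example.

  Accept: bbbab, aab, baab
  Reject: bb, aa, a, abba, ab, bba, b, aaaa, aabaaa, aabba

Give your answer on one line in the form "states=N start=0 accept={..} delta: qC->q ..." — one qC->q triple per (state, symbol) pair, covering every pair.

states=4 start=0 accept={3} delta: 0a->1 0b->1 1a->2 1b->0 2a->2 2b->3 3a->0 3b->0

State merging on the prefix tree: take the shortest (then alphabetical) example prefix whose next move is undefined and point that move at state 0, else 1, else 2, ...; a target is out if some Accept/Reject pair would then sit in one state with the same input left (inseparable). If every existing state is out, open a new one.
a: 0a undefined. 0a->0: no, aab/ab meet in 0 with "b" left. Open state 1: 0a->1.
b: 0b undefined. 0b->0: no, bbbab/ab meet in 1 with "b" left. 0b->1: ok.
aa: 1a undefined. 1a->0: no, aab/a meet in 1. 1a->1: no, aab/bb meet in 1 with "b" left. Open state 2: 1a->2.
ab: 1b undefined. 1b->0: ok.
aaa: 2a undefined. 2a->0: no, baab/a meet in 1. 2a->1: no, baab/bb meet in 0. 2a->2: ok.
aab: 2b undefined. 2b->0: no, bbbab/bb meet in 0. 2b->1: no, bbbab/a meet in 1. 2b->2: no, bbbab/aa meet in 2. Open state 3: 2b->3.
aaba: 3a undefined. 3a->0: ok.
aabb: 3b undefined. 3b->0: ok.
All examples now run through 4 states with every (state, symbol) defined. Accept strings end in {3}, Reject strings end in {0,1,2}; accept={3}.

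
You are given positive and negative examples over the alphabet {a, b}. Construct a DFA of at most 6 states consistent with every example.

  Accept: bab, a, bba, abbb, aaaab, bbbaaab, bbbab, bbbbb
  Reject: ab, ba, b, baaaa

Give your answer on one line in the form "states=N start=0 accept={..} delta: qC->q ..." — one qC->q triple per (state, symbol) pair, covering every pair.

states=5 start=0 accept={1,3} delta: 0a->1 0b->2 1a->2 1b->0 2a->2 2b->3 3a->1 3b->4 4a->2 4b->2

Grow the machine one transition at a time. Run the examples from 0; the earliest place one falls off (shortest prefix, ties alphabetical) gets sent to the lowest-numbered state that keeps every Accept/Reject pair distinguishable — a pair clashes when both reach the same state with identical unread suffix — and to a fresh state only if none does.
a: 0a undefined. 0a->0: no, aaaab/ab meet in 0 with "b" left. Open state 1: 0a->1.
b: 0b undefined. 0b->0: no, bab/ab meet in 1 with "b" left. 0b->1: no, a/b meet in 1. Open state 2: 0b->2.
aa: 1a undefined. 1a->0: no, aaaab/b meet in 2. 1a->1: no, aaaab/ab meet in 1 with "b" left. 1a->2: ok.
ab: 1b undefined. 1b->0: ok.
ba: 2a undefined. 2a->0: no, bab/b meet in 2. 2a->1: no, bab/ab meet in 0. 2a->2: ok.
bb: 2b undefined. 2b->0: no, bab/ab meet in 0. 2b->1: no, bba/ba meet in 2. 2b->2: no, bab/ba meet in 2. Open state 3: 2b->3.
bba: 3a undefined. 3a->0: no, bba/ab meet in 0. 3a->1: ok.
bbb: 3b undefined. 3b->0: no, bbbab/ab meet in 0. 3b->1: no, bbbbb/ba meet in 2. 3b->2: no, bbbbb/ba meet in 2. 3b->3: no, bbbab/ab meet in 0. Open state 4: 3b->4.
bbba: 4a undefined. 4a->0: no, bbbab/ba meet in 2. 4a->1: no, bbbab/ab meet in 0. 4a->2: ok.
bbbb: 4b undefined. 4b->0: no, bbbbb/ba meet in 2. 4b->1: no, bbbbb/ab meet in 0. 4b->2: ok.
All examples now run through 5 states with every (state, symbol) defined. Accept strings end in {1,3}, Reject strings end in {0,2}; accept={1,3}.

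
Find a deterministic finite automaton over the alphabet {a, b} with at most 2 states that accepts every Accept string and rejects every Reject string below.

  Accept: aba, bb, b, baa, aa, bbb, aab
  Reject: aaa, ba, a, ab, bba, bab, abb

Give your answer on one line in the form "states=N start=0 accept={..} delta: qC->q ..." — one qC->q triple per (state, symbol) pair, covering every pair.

states=2 start=0 accept={0} delta: 0a->1 0b->0 1a->0 1b->1

Grow the machine one transition at a time. Run the examples from 0; the earliest place one falls off (shortest prefix, ties alphabetical) gets sent to the lowest-numbered state that keeps every Accept/Reject pair distinguishable — a pair clashes when both reach the same state with identical unread suffix — and to a fresh state only if none does.
a: 0a undefined. 0a->0: no, aba/ba meet in 0 with "ba" left. Open state 1: 0a->1.
b: 0b undefined. 0b->0: ok.
aa: 1a undefined. 1a->0: ok.
ab: 1b undefined. 1b->0: no, aba/aaa meet in 1. 1b->1: ok.
All examples now run through 2 states with every (state, symbol) defined. Accept strings end in {0}, Reject strings end in {1}; accept={0}.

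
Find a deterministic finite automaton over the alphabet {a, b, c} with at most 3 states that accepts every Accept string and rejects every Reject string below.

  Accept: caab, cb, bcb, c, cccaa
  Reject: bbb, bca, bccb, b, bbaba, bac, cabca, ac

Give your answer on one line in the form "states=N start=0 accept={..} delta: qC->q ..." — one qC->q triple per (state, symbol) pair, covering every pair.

Fold the examples into a partial DFA from state 0: repeatedly fix the first undefined (state, symbol) met by the shortest-then-alphabetical prefix, trying targets in increasing order and rejecting any under which an Accept and a Reject string meet in one state with the same remainder; add a state when all current targets are rejected. Accepting states are where Accept strings end.
a: 0a undefined. 0a->0: no, c/ac meet in 0 with "c" left. Open state 1: 0a->1.
b: 0b undefined. 0b->0: ok.
c: 0c undefined. 0c->0: no, cb/bbb meet in 0. 0c->1: ok.
ac: 1c undefined. 1c->0: ok.
ca: 1a undefined. 1a->0: ok.
cb: 1b undefined. 1b->0: no, caab/bbb meet in 0. 1b->1: ok.
All examples now run through 2 states with every (state, symbol) defined. Accept strings end in {1}, Reject strings end in {0}; accept={1}.

states=2 start=0 accept={1} delta: 0a->1 0b->0 0c->1 1a->0 1b->1 1c->0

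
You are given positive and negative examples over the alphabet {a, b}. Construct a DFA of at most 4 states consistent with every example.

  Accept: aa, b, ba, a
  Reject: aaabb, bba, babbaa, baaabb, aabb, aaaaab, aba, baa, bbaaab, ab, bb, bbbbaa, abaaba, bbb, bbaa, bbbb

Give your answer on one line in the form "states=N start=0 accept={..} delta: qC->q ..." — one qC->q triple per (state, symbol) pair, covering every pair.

Grow the machine one transition at a time. Run the examples from 0; the earliest place one falls off (shortest prefix, ties alphabetical) gets sent to the lowest-numbered state that keeps every Accept/Reject pair distinguishable — a pair clashes when both reach the same state with identical unread suffix — and to a fresh state only if none does.
a: 0a undefined. 0a->0: no, b/aaaaab meet in 0 with "b" left. Open state 1: 0a->1.
b: 0b undefined. 0b->0: no, aa/baa meet in 1 with "a" left. 0b->1: ok.
aa: 1a undefined. 1a->0: no, b/baa meet in 1. 1a->1: no, aa/baa meet in 1. Open state 2: 1a->2.
ab: 1b undefined. 1b->0: no, aa/bbbbaa meet in 2. 1b->1: no, aa/bba meet in 2. 1b->2: no, aa/ab meet in 2. Open state 3: 1b->3.
aaa: 2a undefined. 2a->0: ok.
aab: 2b undefined. 2b->0: no, b/aabb meet in 1. 2b->1: no, b/aaaaab meet in 1. 2b->2: no, aa/aabb meet in 2. 2b->3: ok.
aba: 3a undefined. 3a->0: no, b/bbaa meet in 1. 3a->1: no, aa/bbaa meet in 2. 3a->2: no, aa/bba meet in 2. 3a->3: ok.
bbb: 3b undefined. 3b->0: no, aa/babbaa meet in 2. 3b->1: no, aa/abaaba meet in 2. 3b->2: no, aa/baaabb meet in 2. 3b->3: ok.
All examples now run through 4 states with every (state, symbol) defined. Accept strings end in {1,2}, Reject strings end in {0,3}; accept={1,2}.

states=4 start=0 accept={1,2} delta: 0a->1 0b->1 1a->2 1b->3 2a->0 2b->3 3a->3 3b->3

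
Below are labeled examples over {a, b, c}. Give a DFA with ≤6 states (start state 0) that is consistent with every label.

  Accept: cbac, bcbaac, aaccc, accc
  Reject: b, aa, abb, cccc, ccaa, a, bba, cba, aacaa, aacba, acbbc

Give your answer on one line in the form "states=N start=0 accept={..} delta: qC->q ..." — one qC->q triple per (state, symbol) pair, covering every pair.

Fold the examples into a partial DFA from state 0: repeatedly fix the first undefined (state, symbol) met by the shortest-then-alphabetical prefix, trying targets in increasing order and rejecting any under which an Accept and a Reject string meet in one state with the same remainder; add a state when all current targets are rejected. Accepting states are where Accept strings end.
a: 0a undefined. 0a->0: ok.
b: 0b undefined. 0b->0: ok.
c: 0c undefined. 0c->0: no, cbac/b meet in 0. Open state 1: 0c->1.
cb: 1b undefined. 1b->0: no, cbac/acbbc meet in 1. 1b->1: ok.
cc: 1c undefined. 1c->0: ok.
cba: 1a undefined. 1a->0: ok.
All examples now run through 2 states with every (state, symbol) defined. Accept strings end in {1}, Reject strings end in {0}; accept={1}.

states=2 start=0 accept={1} delta: 0a->0 0b->0 0c->1 1a->0 1b->1 1c->0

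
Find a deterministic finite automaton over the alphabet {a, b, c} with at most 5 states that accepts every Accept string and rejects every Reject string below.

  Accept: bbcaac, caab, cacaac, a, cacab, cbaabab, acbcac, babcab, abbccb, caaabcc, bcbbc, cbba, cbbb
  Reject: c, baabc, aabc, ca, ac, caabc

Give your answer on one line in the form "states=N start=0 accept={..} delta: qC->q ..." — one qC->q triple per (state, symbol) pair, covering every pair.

Fold the examples into a partial DFA from state 0: repeatedly fix the first undefined (state, symbol) met by the shortest-then-alphabetical prefix, trying targets in increasing order and rejecting any under which an Accept and a Reject string meet in one state with the same remainder; add a state when all current targets are rejected. Accepting states are where Accept strings end.
a: 0a undefined. 0a->0: ok.
b: 0b undefined. 0b->0: ok.
c: 0c undefined. 0c->0: no, bbcaac/c meet in 0. Open state 1: 0c->1.
ca: 1a undefined. 1a->0: no, bbcaac/c meet in 1. 1a->1: ok.
cb: 1b undefined. 1b->0: no, bcbbc/c meet in 1. 1b->1: no, bbcaac/caabc meet in 1 with "c" left. Open state 2: 1b->2.
cac: 1c undefined. 1c->0: no, cacaac/c meet in 1. 1c->1: no, bbcaac/c meet in 1. 1c->2: ok.
cba: 2a undefined. 2a->0: no, cacaac/c meet in 1. 2a->1: ok.
cbb: 2b undefined. 2b->0: no, bcbbc/c meet in 1. 2b->1: no, abbccb/c meet in 1. 2b->2: no, bcbbc/caabc meet in 2 with "c" left. Open state 3: 2b->3.
acbc: 2c undefined. 2c->0: no, a/caabc meet in 0. 2c->1: ok.
cbba: 3a undefined. 3a->0: ok.
cbbb: 3b undefined. 3b->0: ok.
bcbbc: 3c undefined. 3c->0: ok.
All examples now run through 4 states with every (state, symbol) defined. Accept strings end in {0,2,3}, Reject strings end in {1}; accept={0,2,3}.

states=4 start=0 accept={0,2,3} delta: 0a->0 0b->0 0c->1 1a->1 1b->2 1c->2 2a->1 2b->3 2c->1 3a->0 3b->0 3c->0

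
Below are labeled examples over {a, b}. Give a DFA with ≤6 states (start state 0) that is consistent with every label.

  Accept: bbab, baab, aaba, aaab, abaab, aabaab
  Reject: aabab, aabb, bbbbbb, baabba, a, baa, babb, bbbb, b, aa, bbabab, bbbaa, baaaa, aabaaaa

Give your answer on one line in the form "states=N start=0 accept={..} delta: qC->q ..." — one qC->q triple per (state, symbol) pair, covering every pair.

State merging on the prefix tree: take the shortest (then alphabetical) example prefix whose next move is undefined and point that move at state 0, else 1, else 2, ...; a target is out if some Accept/Reject pair would then sit in one state with the same input left (inseparable). If every existing state is out, open a new one.
a: 0a undefined. 0a->0: no, aaab/b meet in 0 with "b" left. Open state 1: 0a->1.
b: 0b undefined. 0b->0: ok.
aa: 1a undefined. 1a->0: no, bbab/aabab meet in 1 with "b" left. 1a->1: ok.
ab: 1b undefined. 1b->0: no, bbab/aabab meet in 0. 1b->1: no, bbab/aabab meet in 1. Open state 2: 1b->2.
aba: 2a undefined. 2a->0: no, aaba/aabab meet in 0. 2a->1: no, bbab/aabab meet in 2. 2a->2: no, bbab/aabaaaa meet in 2. Open state 3: 2a->3.
aabb: 2b undefined. 2b->0: ok.
abaa: 3a undefined. 3a->0: no, abaab/aabb meet in 0. 3a->1: ok.
aabab: 3b undefined. 3b->0: ok.
All examples now run through 4 states with every (state, symbol) defined. Accept strings end in {2,3}, Reject strings end in {0,1}; accept={2,3}.

states=4 start=0 accept={2,3} delta: 0a->1 0b->0 1a->1 1b->2 2a->3 2b->0 3a->1 3b->0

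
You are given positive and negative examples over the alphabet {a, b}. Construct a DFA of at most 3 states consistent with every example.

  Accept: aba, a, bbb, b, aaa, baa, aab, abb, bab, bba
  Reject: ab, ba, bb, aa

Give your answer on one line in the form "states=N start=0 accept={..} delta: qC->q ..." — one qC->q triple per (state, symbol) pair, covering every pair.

Fold the examples into a partial DFA from state 0: repeatedly fix the first undefined (state, symbol) met by the shortest-then-alphabetical prefix, trying targets in increasing order and rejecting any under which an Accept and a Reject string meet in one state with the same remainder; add a state when all current targets are rejected. Accepting states are where Accept strings end.
a: 0a undefined. 0a->0: no, aba/ba meet in 0 with "ba" left. Open state 1: 0a->1.
b: 0b undefined. 0b->0: no, a/ba meet in 1. 0b->1: ok.
aa: 1a undefined. 1a->0: ok.
ab: 1b undefined. 1b->0: ok.
All examples now run through 2 states with every (state, symbol) defined. Accept strings end in {1}, Reject strings end in {0}; accept={1}.

states=2 start=0 accept={1} delta: 0a->1 0b->1 1a->0 1b->0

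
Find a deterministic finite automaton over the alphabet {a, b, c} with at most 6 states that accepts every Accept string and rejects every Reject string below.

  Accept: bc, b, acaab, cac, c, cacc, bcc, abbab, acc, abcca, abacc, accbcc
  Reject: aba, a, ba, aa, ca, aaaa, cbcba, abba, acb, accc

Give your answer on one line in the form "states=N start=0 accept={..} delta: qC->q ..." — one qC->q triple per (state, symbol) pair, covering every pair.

Grow the machine one transition at a time. Run the examples from 0; the earliest place one falls off (shortest prefix, ties alphabetical) gets sent to the lowest-numbered state that keeps every Accept/Reject pair distinguishable — a pair clashes when both reach the same state with identical unread suffix — and to a fresh state only if none does.
a: 0a undefined. 0a->0: ok.
b: 0b undefined. 0b->0: no, b/aba meet in 0. Open state 1: 0b->1.
c: 0c undefined. 0c->0: no, b/acb meet in 1. 0c->1: no, bcc/accc meet in 1 with "cc" left. Open state 2: 0c->2.
ba: 1a undefined. 1a->0: ok.
bc: 1c undefined. 1c->0: no, bc/aba meet in 0. 1c->1: no, abcca/aba meet in 0. 1c->2: ok.
ca: 2a undefined. 2a->0: ok.
cb: 2b undefined. 2b->0: ok.
abb: 1b undefined. 1b->0: ok.
acc: 2c undefined. 2c->0: no, bc/accc meet in 2. 2c->1: no, bc/accc meet in 2. 2c->2: no, bc/accc meet in 2. Open state 3: 2c->3.
accb: 3b undefined. 3b->0: ok.
accc: 3c undefined. 3c->0: ok.
abcca: 3a undefined. 3a->0: no, abcca/aba meet in 0. 3a->1: ok.
All examples now run through 4 states with every (state, symbol) defined. Accept strings end in {1,2,3}, Reject strings end in {0}; accept={1,2,3}.

states=4 start=0 accept={1,2,3} delta: 0a->0 0b->1 0c->2 1a->0 1b->0 1c->2 2a->0 2b->0 2c->3 3a->1 3b->0 3c->0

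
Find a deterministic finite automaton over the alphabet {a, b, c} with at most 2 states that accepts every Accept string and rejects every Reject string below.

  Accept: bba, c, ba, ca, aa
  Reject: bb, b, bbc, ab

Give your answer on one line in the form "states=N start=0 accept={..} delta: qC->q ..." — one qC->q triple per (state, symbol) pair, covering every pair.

states=2 start=0 accept={0} delta: 0a->0 0b->1 0c->0 1a->0 1b->1 1c->1

State merging on the prefix tree: take the shortest (then alphabetical) example prefix whose next move is undefined and point that move at state 0, else 1, else 2, ...; a target is out if some Accept/Reject pair would then sit in one state with the same input left (inseparable). If every existing state is out, open a new one.
a: 0a undefined. 0a->0: ok.
b: 0b undefined. 0b->0: no, bba/bb meet in 0. Open state 1: 0b->1.
c: 0c undefined. 0c->0: ok.
ba: 1a undefined. 1a->0: ok.
bb: 1b undefined. 1b->0: no, bba/bb meet in 0. 1b->1: ok.
bbc: 1c undefined. 1c->0: no, bba/bbc meet in 0. 1c->1: ok.
All examples now run through 2 states with every (state, symbol) defined. Accept strings end in {0}, Reject strings end in {1}; accept={0}.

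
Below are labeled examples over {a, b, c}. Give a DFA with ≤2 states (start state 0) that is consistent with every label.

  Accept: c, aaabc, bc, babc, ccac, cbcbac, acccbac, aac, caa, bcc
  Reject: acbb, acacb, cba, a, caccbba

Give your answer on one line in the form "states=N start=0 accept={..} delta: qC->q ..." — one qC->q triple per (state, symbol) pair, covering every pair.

State merging on the prefix tree: take the shortest (then alphabetical) example prefix whose next move is undefined and point that move at state 0, else 1, else 2, ...; a target is out if some Accept/Reject pair would then sit in one state with the same input left (inseparable). If every existing state is out, open a new one.
a: 0a undefined. 0a->0: ok.
b: 0b undefined. 0b->0: ok.
c: 0c undefined. 0c->0: no, c/acbb meet in 0. Open state 1: 0c->1.
ca: 1a undefined. 1a->0: no, caa/a meet in 0. 1a->1: ok.
cb: 1b undefined. 1b->0: ok.
cc: 1c undefined. 1c->0: no, bcc/acbb meet in 0. 1c->1: ok.
All examples now run through 2 states with every (state, symbol) defined. Accept strings end in {1}, Reject strings end in {0}; accept={1}.

states=2 start=0 accept={1} delta: 0a->0 0b->0 0c->1 1a->1 1b->0 1c->1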